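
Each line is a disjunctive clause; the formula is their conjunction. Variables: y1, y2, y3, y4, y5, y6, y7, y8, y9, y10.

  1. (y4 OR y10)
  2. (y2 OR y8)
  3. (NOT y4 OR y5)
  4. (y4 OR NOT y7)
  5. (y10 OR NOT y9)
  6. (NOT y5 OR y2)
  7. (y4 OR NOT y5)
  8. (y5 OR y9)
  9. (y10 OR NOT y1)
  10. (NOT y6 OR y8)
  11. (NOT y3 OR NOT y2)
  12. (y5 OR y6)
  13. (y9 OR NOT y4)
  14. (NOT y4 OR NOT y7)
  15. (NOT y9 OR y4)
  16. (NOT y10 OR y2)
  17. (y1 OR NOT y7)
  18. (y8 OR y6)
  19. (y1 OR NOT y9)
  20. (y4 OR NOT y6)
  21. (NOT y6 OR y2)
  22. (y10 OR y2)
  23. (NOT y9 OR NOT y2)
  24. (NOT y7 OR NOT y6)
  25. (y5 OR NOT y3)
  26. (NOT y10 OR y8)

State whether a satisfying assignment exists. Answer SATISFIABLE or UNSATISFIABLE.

UNSATISFIABLE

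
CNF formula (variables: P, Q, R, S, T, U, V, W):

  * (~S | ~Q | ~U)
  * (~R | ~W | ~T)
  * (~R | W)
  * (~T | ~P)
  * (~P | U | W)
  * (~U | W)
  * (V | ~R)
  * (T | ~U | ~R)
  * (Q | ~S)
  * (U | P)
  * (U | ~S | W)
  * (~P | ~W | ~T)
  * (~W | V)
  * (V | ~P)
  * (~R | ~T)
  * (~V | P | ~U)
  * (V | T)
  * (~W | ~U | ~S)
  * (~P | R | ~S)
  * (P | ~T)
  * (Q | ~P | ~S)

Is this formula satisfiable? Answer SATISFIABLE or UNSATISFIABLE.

Pure literal: S appears only negated; assign S = False.
Branch on P: take P = True.
  then T is forced to False.
  then V is forced to True.
Branch on R: take R = True.
  then W is forced to True.
  then U is forced to False.
Q is now unconstrained; take Q = True.
So P=True  Q=True  R=True  S=False  T=False  U=False  V=True  W=True is a satisfying assignment.

SATISFIABLE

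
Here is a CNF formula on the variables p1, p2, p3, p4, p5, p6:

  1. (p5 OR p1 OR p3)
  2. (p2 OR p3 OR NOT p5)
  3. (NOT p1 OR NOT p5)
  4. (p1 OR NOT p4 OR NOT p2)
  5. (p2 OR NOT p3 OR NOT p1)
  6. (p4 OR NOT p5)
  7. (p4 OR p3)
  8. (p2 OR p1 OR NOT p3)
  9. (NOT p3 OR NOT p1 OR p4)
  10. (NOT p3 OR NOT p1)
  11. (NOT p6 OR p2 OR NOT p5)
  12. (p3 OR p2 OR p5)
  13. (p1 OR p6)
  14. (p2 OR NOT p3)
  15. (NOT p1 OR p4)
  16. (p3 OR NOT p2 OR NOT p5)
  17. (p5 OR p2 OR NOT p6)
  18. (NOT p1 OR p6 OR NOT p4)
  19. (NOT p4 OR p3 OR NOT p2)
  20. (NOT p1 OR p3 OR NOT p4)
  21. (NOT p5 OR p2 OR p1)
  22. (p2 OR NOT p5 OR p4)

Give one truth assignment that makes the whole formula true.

p1 = F, p2 = T, p3 = T, p4 = F, p5 = F, p6 = T

Try p1 = False.
  then p6 is forced to True.
Branch on p2: take p2 = True.
  then p4 is forced to False.
  then p5 is forced to False.
  then p3 is forced to True.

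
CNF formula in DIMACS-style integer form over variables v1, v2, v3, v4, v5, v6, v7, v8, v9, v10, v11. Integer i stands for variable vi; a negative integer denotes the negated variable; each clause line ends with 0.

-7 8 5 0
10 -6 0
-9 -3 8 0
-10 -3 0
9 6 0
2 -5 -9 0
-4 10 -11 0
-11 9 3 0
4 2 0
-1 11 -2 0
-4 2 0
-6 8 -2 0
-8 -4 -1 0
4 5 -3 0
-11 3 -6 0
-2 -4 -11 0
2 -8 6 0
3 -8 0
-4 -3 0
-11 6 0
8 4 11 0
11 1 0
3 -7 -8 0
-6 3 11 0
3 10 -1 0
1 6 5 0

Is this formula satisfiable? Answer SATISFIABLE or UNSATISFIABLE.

UNSATISFIABLE

v3 = True:
  propagation gives v10=False, v6=False, v9=True, v8=True; an empty clause results — contradiction.
v3 = False:
  v11 = True:
    propagation gives v9=True, v6=False; an empty clause results — contradiction.
  v11 = False:
    propagation gives v4=True, v2=True, v1=False; an empty clause results — contradiction.
Every branch closes, so no satisfying assignment exists.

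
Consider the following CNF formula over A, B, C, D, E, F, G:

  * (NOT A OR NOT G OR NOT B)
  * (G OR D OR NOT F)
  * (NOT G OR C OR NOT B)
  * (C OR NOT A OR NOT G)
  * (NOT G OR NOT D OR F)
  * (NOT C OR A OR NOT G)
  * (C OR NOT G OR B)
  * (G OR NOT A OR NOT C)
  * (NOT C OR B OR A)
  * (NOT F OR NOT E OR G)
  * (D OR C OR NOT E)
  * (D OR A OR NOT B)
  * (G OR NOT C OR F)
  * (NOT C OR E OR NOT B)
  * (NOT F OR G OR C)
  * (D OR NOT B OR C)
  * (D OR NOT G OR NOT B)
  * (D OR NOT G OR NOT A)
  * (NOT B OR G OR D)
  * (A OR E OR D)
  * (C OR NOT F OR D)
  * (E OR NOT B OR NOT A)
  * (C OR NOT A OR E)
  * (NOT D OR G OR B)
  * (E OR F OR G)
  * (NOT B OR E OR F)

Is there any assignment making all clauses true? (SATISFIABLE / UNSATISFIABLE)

SATISFIABLE

Branch on A: take A = True.
Set B = False and propagate.
Try C = True.
  then G is forced to True.
  then D is forced to True.
  then F is forced to True.
E is now unconstrained; take E = False.
So A = T  B = F  C = T  D = T  E = F  F = T  G = T is a satisfying assignment.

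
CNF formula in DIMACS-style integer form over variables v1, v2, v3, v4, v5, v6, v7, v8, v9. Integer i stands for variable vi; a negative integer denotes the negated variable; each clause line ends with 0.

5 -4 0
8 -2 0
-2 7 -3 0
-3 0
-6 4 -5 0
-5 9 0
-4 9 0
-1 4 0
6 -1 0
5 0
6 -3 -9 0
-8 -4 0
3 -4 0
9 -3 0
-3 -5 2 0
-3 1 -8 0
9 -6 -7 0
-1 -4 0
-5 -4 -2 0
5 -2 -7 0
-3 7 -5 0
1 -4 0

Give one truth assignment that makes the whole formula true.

Unit propagation: (¬v3) forces v3 = False.
The clause (v5) is unit: v5 must be True.
(v9) is a unit clause, so v9 = True.
The clause (¬v4) is unit: v4 must be False.
Unit propagation: (¬v6) forces v6 = False.
The clause (¬v1) is unit: v1 must be False.
Pure literal: v8 appears only positively; assign v8 = True.
v2, v7 are now unconstrained; take v2 = True, v7 = True.

v1=False, v2=True, v3=False, v4=False, v5=True, v6=False, v7=True, v8=True, v9=True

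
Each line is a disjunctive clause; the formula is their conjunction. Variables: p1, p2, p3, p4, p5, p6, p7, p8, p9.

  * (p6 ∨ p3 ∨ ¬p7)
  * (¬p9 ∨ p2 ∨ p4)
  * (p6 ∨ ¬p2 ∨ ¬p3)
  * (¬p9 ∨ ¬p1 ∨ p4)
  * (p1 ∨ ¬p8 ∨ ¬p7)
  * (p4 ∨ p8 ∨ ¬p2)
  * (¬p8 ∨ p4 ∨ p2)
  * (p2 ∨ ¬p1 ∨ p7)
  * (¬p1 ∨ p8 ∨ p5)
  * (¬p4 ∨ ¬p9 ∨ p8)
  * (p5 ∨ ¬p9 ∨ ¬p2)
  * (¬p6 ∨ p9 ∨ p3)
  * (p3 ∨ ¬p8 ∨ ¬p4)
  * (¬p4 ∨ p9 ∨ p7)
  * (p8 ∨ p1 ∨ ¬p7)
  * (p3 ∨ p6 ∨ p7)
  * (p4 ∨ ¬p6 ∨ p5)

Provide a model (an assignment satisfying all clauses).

p5 occurs only positively in the remaining clauses — set p5 = True.
Try p1 = True.
Set p2 = False and propagate.
  then p7 is forced to True.
The remaining clauses are satisfied by p3 = True, p4 = True, p6 = True, p8 = True, p9 = False.
Every clause has at least one true literal under this assignment.
Check each clause:
  1. (p6 ∨ p3 ∨ ¬p7) — p3 is true.
  2. (¬p9 ∨ p2 ∨ p4) — p4 is true.
  3. (p6 ∨ ¬p2 ∨ ¬p3) — ¬p2 is true.
  4. (p4 ∨ ¬p1 ∨ ¬p9) — p4 is true.
  5. (¬p8 ∨ p1 ∨ ¬p7) — p1 is true.
  6. (¬p2 ∨ p4 ∨ p8) — p8 is true.
  7. (p2 ∨ ¬p8 ∨ p4) — p4 is true.
  8. (p7 ∨ p2 ∨ ¬p1) — p7 is true.
  9. (p5 ∨ ¬p1 ∨ p8) — p8 is true.
  10. (p8 ∨ ¬p9 ∨ ¬p4) — p8 is true.
  11. (¬p9 ∨ p5 ∨ ¬p2) — p5 is true.
  12. (¬p6 ∨ p9 ∨ p3) — p3 is true.
  13. (¬p8 ∨ ¬p4 ∨ p3) — p3 is true.
  14. (p7 ∨ p9 ∨ ¬p4) — p7 is true.
  15. (¬p7 ∨ p8 ∨ p1) — p8 is true.
  16. (p3 ∨ p7 ∨ p6) — p3 is true.
  17. (p4 ∨ ¬p6 ∨ p5) — p4 is true.

p1 = True, p2 = False, p3 = True, p4 = True, p5 = True, p6 = True, p7 = True, p8 = True, p9 = False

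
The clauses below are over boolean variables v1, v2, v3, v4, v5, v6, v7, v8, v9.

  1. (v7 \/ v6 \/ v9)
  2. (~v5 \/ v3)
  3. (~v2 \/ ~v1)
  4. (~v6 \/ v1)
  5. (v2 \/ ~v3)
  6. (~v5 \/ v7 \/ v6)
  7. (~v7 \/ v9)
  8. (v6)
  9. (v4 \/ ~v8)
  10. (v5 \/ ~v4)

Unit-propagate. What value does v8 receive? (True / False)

Unit clause (v6) sets v6 = True.
(v1 \/ ~v6): since v6 = True, the clause reduces to (v1). v1 = True.
(~v1 \/ ~v2) with v1 = True leaves only ~v2, so v2 = False.
In (v2 \/ ~v3), v2 is now false; ~v3 must hold, so v3 = False.
(~v5 \/ v3) with v3 = False leaves only ~v5, so v5 = False.
From (v5 \/ ~v4) and v5 = False: v4 = False.
From (v4 \/ ~v8) and v4 = False: v8 = False.

False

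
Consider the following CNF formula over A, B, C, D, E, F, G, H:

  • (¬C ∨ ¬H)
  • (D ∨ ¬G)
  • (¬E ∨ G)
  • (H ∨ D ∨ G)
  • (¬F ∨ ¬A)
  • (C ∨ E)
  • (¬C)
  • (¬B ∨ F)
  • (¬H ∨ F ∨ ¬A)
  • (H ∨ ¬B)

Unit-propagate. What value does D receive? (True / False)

(¬C) stands alone — C = False.
From (C ∨ E) and C = False: E = True.
(¬E ∨ G) with E = True leaves only G, so G = True.
(D ∨ ¬G): since G = True, the clause reduces to (D). D = True.

True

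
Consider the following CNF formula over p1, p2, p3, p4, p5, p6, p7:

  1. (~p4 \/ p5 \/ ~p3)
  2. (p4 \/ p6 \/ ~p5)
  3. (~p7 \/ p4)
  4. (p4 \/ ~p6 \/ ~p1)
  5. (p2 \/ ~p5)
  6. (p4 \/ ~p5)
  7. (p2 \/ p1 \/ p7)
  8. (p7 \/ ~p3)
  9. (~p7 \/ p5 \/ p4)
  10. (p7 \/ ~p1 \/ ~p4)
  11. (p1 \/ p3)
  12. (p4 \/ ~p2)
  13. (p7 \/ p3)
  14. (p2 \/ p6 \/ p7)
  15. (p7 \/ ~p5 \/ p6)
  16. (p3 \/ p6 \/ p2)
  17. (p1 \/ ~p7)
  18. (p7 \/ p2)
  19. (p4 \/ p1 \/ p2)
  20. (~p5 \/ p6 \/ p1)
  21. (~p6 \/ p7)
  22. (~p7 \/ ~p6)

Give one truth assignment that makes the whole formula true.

p1=1  p2=1  p3=0  p4=1  p5=0  p6=0  p7=1

Check each clause:
  1. (~p4 \/ p5 \/ ~p3) — ~p3 is true.
  2. (p4 \/ ~p5 \/ p6) — ~p5 is true.
  3. (~p7 \/ p4) — p4 is true.
  4. (~p6 \/ p4 \/ ~p1) — ~p6 is true.
  5. (p2 \/ ~p5) — p2 is true.
  6. (~p5 \/ p4) — ~p5 is true.
  7. (p1 \/ p2 \/ p7) — p1 is true.
  8. (p7 \/ ~p3) — ~p3 is true.
  9. (p5 \/ p4 \/ ~p7) — p4 is true.
  10. (p7 \/ ~p1 \/ ~p4) — p7 is true.
  11. (p1 \/ p3) — p1 is true.
  12. (p4 \/ ~p2) — p4 is true.
  13. (p7 \/ p3) — p7 is true.
  14. (p6 \/ p7 \/ p2) — p2 is true.
  15. (~p5 \/ p7 \/ p6) — ~p5 is true.
  16. (p2 \/ p6 \/ p3) — p2 is true.
  17. (p1 \/ ~p7) — p1 is true.
  18. (p7 \/ p2) — p2 is true.
  19. (p2 \/ p4 \/ p1) — p1 is true.
  20. (p1 \/ ~p5 \/ p6) — p1 is true.
  21. (p7 \/ ~p6) — ~p6 is true.
  22. (~p7 \/ ~p6) — ~p6 is true.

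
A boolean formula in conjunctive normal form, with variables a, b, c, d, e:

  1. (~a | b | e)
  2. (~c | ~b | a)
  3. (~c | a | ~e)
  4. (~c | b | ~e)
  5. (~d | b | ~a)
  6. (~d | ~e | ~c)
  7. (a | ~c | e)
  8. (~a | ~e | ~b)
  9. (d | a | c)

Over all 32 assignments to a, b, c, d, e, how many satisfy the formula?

9

Split on a, then c.
  a=1, c=1: remaining (b,d,e) ∈ {(1,0,0); (1,1,0)} — 2.
  a=1, c=0: remaining (b,d,e) ∈ {(0,0,1); (1,0,0); (1,1,0)} — 3.
  a=0, c=1: a clause becomes empty — 0.
  a=0, c=0: remaining (b,d,e) ∈ {(0,1,0); (0,1,1); (1,1,0); (1,1,1)} — 4.
Total: 2 + 3 + 0 + 4 = 9.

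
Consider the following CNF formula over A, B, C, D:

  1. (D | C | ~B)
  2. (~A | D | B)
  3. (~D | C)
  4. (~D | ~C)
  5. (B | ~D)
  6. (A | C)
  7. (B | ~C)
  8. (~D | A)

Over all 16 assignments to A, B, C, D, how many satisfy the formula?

Satisfying assignments:
  A=0 B=1 C=1 D=0
  A=1 B=1 C=1 D=0
That's 2 in total.

2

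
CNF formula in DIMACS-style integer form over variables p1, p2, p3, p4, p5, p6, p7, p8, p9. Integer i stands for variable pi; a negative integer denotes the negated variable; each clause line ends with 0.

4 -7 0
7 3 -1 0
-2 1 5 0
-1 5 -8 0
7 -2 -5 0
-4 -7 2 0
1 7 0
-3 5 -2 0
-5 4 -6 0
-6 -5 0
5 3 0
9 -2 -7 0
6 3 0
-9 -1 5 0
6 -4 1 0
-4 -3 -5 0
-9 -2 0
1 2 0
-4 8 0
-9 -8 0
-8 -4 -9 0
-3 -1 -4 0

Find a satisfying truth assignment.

Try p1 = True.
Branch on p2: take p2 = False.
Try p3 = True.
  then p4 is forced to False.
  then p7 is forced to False.
The remaining clauses are satisfied by p5 = False, p6 = True, p8 = False, p9 = False.

p1=True, p2=False, p3=True, p4=False, p5=False, p6=True, p7=False, p8=False, p9=False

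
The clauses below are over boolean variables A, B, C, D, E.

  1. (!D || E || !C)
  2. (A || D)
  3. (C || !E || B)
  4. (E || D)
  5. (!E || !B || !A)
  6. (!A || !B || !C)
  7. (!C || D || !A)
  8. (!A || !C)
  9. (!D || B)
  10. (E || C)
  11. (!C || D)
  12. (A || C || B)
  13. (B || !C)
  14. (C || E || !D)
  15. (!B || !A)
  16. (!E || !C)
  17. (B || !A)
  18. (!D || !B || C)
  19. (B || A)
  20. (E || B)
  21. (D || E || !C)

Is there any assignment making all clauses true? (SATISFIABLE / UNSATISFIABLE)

UNSATISFIABLE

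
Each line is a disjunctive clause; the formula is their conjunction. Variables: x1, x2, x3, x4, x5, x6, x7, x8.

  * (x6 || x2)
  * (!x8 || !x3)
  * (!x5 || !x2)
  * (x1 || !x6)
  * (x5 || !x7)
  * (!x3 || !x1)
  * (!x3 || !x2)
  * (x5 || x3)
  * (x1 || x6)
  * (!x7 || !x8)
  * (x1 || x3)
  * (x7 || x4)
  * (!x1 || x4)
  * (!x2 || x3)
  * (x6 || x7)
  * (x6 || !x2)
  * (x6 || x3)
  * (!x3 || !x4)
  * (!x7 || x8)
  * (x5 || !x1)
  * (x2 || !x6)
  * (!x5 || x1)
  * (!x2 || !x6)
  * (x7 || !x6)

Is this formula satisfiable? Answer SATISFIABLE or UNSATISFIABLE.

x6 = True:
  propagation gives x1=True, x3=False, x5=True, x2=False; an empty clause results — contradiction.
x6 = False:
  propagation gives x2=True; an empty clause results — contradiction.
Every branch closes, so no satisfying assignment exists.

UNSATISFIABLE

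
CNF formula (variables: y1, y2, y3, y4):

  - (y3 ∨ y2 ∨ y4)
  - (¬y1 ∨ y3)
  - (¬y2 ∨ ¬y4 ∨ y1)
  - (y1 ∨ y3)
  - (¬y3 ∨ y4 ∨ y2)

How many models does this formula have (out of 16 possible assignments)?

5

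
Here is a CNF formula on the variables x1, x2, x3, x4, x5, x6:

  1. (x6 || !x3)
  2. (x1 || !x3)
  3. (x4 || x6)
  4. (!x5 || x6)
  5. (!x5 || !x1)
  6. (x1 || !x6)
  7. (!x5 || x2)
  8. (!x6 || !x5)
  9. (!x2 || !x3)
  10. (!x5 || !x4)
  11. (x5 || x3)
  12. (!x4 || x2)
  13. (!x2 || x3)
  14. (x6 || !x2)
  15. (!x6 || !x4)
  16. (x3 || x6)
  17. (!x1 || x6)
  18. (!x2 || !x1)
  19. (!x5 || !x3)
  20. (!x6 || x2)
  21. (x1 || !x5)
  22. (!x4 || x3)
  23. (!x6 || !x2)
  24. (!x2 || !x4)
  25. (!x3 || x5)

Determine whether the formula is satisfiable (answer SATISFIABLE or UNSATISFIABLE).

UNSATISFIABLE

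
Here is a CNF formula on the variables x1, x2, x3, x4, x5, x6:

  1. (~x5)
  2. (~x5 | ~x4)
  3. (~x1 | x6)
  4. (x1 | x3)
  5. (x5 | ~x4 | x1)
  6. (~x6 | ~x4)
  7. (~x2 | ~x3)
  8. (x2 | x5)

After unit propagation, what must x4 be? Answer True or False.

False

Unit clause (~x5) sets x5 = False.
From (x5 | x2) and x5 = False: x2 = True.
In (~x2 | ~x3), ~x2 is now false; ~x3 must hold, so x3 = False.
From (x1 | x3) and x3 = False: x1 = True.
From (~x1 | x6) and x1 = True: x6 = True.
In (~x4 | ~x6), ~x6 is now false; ~x4 must hold, so x4 = False.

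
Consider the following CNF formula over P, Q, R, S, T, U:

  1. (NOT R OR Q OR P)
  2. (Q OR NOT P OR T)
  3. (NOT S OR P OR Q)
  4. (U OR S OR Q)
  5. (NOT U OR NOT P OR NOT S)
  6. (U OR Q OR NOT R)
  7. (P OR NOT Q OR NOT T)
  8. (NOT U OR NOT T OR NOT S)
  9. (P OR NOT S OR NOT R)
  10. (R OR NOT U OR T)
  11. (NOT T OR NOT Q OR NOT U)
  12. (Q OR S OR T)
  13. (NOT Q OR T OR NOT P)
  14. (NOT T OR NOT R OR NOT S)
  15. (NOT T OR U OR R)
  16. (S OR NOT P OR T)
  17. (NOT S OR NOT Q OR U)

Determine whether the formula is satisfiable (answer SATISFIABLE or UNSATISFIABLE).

SATISFIABLE

Try P = False.
The remaining clauses are satisfied by Q = True, R = True, S = False, T = False, U = True.
So P = F, Q = T, R = T, S = F, T = F, U = T is a satisfying assignment.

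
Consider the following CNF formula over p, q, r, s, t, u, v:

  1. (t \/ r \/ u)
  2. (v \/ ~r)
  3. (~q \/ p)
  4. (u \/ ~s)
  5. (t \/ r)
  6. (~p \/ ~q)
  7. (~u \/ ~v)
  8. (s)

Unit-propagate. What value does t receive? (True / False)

Unit clause (s) sets s = True.
(u \/ ~s) with s = True leaves only u, so u = True.
(~v \/ ~u): since u = True, the clause reduces to (~v). v = False.
In (~r \/ v), v is now false; ~r must hold, so r = False.
(t \/ r) with r = False leaves only t, so t = True.

True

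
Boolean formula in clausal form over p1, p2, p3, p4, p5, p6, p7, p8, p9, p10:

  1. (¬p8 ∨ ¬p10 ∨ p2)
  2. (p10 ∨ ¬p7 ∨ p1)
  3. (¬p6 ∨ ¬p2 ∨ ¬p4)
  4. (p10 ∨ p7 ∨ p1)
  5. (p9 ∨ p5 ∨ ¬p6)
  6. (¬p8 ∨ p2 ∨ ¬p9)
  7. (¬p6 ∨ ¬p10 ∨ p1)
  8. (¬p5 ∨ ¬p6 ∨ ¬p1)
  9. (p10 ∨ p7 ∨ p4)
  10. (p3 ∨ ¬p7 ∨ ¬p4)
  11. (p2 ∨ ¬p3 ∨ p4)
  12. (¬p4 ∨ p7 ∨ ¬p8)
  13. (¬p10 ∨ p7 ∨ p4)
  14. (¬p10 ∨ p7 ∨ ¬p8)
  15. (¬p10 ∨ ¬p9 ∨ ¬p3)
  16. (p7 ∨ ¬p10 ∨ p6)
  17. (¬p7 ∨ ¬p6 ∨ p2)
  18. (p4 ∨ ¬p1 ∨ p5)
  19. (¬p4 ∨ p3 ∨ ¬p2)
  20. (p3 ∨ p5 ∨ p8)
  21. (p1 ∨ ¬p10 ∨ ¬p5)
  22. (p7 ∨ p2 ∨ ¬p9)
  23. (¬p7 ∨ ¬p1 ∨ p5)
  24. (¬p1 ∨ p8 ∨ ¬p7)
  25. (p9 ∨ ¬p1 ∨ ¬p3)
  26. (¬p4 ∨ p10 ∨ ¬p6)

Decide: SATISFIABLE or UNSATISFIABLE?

Set p1 = True and propagate.
Set p2 = True and propagate.
The remaining clauses are satisfied by p3 = True, p4 = False, p5 = True, p6 = False, p7 = True, p8 = True, p9 = True, p10 = False.
Every clause has at least one true literal under this assignment.
So p1=1  p2=1  p3=1  p4=0  p5=1  p6=0  p7=1  p8=1  p9=1  p10=0 is a satisfying assignment.

SATISFIABLE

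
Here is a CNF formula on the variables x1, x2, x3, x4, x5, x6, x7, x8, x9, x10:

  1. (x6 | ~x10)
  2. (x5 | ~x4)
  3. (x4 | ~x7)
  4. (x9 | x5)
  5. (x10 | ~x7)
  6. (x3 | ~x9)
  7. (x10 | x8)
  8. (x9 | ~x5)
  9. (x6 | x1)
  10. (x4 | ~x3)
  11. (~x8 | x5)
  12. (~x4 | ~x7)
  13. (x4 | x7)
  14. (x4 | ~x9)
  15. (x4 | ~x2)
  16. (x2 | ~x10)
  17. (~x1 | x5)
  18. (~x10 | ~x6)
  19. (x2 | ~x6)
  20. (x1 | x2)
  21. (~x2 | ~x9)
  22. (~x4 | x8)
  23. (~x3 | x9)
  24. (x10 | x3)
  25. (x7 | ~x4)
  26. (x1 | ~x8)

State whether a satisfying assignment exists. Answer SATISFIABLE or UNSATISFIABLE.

UNSATISFIABLE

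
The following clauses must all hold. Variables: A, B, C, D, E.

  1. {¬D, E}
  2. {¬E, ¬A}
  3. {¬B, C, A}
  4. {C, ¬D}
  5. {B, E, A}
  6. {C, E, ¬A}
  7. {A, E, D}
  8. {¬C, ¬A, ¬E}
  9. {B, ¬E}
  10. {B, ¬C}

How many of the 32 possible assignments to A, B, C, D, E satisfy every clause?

3

The models are:
  A=0 B=1 C=1 D=0 E=1
  A=0 B=1 C=1 D=1 E=1
  A=1 B=1 C=1 D=0 E=0
Count: 3.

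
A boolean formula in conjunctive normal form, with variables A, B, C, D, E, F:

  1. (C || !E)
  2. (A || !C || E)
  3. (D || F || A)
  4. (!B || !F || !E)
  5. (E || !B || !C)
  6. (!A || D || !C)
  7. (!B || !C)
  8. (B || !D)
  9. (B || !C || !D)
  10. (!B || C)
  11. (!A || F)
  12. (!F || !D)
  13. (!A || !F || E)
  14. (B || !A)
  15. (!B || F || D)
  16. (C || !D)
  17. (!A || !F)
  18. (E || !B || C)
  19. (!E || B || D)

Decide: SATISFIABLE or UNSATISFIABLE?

SATISFIABLE

Set A = False and propagate.
Set B = False and propagate.
  then D is forced to False.
  then F is forced to True.
  then E is forced to False.
  then C is forced to False.
So A=0  B=0  C=0  D=0  E=0  F=1 is a satisfying assignment.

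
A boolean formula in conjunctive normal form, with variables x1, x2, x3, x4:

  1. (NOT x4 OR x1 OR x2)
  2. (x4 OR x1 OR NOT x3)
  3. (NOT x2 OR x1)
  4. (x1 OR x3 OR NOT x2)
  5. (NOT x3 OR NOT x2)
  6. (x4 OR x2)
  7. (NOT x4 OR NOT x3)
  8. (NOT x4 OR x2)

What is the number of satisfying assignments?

2

Satisfying assignments:
  x1=T x2=T x3=F x4=F
  x1=T x2=T x3=F x4=T
That's 2 in total.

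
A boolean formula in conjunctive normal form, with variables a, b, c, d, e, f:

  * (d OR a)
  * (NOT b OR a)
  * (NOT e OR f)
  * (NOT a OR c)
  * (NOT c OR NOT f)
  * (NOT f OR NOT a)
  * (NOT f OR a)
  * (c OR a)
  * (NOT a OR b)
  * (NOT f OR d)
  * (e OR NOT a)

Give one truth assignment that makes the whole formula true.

Pure literal: d appears only positively; assign d = True.
Try a = False.
  then b is forced to False.
  then f is forced to False.
  then e is forced to False.
  then c is forced to True.
Every clause has at least one true literal under this assignment.

a = 0  b = 0  c = 1  d = 1  e = 0  f = 0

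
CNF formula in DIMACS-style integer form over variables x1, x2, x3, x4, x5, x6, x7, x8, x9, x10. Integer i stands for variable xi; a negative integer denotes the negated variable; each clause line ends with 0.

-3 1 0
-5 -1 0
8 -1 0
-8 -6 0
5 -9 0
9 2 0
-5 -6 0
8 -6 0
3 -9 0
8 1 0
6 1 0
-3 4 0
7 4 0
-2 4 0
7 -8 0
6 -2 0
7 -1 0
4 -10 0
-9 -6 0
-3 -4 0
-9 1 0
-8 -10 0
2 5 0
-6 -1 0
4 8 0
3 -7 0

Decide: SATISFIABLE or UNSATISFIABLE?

x1 = True:
  propagation gives x5=False, x8=True, x6=False, x9=False; an empty clause results — contradiction.
x1 = False:
  propagation gives x3=False, x9=False, x2=True, x8=True; an empty clause results — contradiction.
Every branch closes, so no satisfying assignment exists.

UNSATISFIABLE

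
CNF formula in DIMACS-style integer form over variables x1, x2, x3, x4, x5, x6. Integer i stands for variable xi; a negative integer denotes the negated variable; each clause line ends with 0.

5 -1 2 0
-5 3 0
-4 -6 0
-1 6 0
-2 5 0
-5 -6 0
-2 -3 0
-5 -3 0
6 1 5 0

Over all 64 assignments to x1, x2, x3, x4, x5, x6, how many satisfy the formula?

Satisfying assignments:
  x1=0 x2=0 x3=0 x4=0 x5=0 x6=1
  x1=0 x2=0 x3=1 x4=0 x5=0 x6=1
That's 2 in total.

2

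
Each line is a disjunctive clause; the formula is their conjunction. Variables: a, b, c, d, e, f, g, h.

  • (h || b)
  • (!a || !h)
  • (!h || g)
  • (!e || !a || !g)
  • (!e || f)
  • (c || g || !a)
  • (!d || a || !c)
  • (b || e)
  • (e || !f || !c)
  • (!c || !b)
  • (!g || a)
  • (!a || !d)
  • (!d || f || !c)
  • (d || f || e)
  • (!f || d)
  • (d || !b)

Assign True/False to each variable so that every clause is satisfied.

a=False, b=True, c=False, d=True, e=False, f=True, g=False, h=False

Check each clause:
  1. (h || b) — b is true.
  2. (!a || !h) — !h is true.
  3. (!h || g) — !h is true.
  4. (!g || !e || !a) — !g is true.
  5. (!e || f) — !e is true.
  6. (!a || c || g) — !a is true.
  7. (a || !d || !c) — !c is true.
  8. (b || e) — b is true.
  9. (!f || !c || e) — !c is true.
  10. (!b || !c) — !c is true.
  11. (a || !g) — !g is true.
  12. (!d || !a) — !a is true.
  13. (f || !c || !d) — !c is true.
  14. (f || d || e) — d is true.
  15. (d || !f) — d is true.
  16. (!b || d) — d is true.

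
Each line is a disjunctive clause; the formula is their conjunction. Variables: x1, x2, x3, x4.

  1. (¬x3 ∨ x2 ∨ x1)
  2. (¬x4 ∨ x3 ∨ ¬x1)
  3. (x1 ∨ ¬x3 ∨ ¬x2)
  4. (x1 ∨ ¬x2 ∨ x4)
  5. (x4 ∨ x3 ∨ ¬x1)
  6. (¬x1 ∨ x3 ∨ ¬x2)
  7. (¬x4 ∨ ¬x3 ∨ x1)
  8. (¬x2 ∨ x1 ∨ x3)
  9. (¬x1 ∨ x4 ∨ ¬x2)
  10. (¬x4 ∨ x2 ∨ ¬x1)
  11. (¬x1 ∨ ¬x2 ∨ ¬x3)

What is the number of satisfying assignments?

3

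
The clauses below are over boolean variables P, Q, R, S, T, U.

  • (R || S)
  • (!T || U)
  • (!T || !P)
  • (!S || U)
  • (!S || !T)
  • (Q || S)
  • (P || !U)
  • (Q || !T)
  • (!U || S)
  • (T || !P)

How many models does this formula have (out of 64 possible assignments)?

The models are:
  P=F Q=T R=T S=F T=F U=F
Count: 1.

1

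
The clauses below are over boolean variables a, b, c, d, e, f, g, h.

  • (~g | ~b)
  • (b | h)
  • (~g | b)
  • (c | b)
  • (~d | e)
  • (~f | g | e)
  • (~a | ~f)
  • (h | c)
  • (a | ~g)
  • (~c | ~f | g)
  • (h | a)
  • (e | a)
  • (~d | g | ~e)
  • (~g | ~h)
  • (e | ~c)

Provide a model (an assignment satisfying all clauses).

a=0  b=1  c=0  d=0  e=1  f=0  g=0  h=1

d occurs only negated in the remaining clauses — set d = False.
Pure literal: f appears only negated; assign f = False.
Try a = False.
  then g is forced to False.
  then h is forced to True.
  then e is forced to True.
Set b = True and propagate.
c is now unconstrained; take c = False.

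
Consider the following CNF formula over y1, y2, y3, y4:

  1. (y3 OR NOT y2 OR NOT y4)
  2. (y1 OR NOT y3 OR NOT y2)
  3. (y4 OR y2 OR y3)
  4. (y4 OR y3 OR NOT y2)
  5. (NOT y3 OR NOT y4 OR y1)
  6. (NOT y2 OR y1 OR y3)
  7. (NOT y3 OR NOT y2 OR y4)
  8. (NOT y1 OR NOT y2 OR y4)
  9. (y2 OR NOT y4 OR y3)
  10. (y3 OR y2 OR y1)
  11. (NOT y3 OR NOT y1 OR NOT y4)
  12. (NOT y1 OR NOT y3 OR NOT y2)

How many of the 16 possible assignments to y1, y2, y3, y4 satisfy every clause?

2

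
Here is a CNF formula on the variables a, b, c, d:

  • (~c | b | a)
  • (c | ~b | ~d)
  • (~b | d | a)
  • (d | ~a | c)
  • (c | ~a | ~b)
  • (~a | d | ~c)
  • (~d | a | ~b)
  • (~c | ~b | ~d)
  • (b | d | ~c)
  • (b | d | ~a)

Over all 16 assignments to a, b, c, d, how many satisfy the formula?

Satisfying assignments:
  a=F b=F c=F d=F
  a=F b=F c=F d=T
  a=T b=F c=F d=T
  a=T b=F c=T d=T
Count: 4.

4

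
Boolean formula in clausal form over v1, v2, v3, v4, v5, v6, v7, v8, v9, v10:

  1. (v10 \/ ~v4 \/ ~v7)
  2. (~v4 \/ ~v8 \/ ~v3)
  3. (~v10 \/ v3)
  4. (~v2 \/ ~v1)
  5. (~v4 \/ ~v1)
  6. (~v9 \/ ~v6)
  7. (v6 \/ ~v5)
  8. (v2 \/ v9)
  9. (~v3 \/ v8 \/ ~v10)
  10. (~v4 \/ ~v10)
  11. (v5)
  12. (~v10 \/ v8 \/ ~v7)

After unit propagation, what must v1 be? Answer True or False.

(v5) is a unit clause: v5 = True.
(~v5 \/ v6) with v5 = True leaves only v6, so v6 = True.
From (~v6 \/ ~v9) and v6 = True: v9 = False.
(v2 \/ v9): since v9 = False, the clause reduces to (v2). v2 = True.
(~v2 \/ ~v1): since v2 = True, the clause reduces to (~v1). v1 = False.

False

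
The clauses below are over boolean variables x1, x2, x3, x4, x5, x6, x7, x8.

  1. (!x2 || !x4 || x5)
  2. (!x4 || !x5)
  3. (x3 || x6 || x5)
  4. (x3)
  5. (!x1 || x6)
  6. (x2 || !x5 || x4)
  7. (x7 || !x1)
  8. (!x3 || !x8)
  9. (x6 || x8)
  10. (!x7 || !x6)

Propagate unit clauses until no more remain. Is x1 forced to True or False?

False

Unit clause (x3) sets x3 = True.
In (!x3 || !x8), !x3 is now false; !x8 must hold, so x8 = False.
(x6 || x8) with x8 = False leaves only x6, so x6 = True.
In (!x6 || !x7), !x6 is now false; !x7 must hold, so x7 = False.
In (!x1 || x7), x7 is now false; !x1 must hold, so x1 = False.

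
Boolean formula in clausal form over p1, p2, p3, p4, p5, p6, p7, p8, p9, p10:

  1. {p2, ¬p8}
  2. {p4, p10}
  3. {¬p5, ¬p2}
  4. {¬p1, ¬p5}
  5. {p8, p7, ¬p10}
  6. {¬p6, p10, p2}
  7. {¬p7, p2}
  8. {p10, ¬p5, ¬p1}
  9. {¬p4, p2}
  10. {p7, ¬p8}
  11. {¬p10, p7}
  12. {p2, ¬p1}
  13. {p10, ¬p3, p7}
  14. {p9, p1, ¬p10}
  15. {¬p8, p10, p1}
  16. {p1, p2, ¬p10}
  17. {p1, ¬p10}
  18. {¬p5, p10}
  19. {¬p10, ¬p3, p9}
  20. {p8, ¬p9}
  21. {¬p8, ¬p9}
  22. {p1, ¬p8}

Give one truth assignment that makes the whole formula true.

p3 occurs only negated in the remaining clauses — set p3 = False.
p5 occurs only negated in the remaining clauses — set p5 = False.
Branch on p1: take p1 = False.
  then p10 is forced to False.
  then p4 is forced to True.
  then p2 is forced to True.
  then p8 is forced to False.
  then p9 is forced to False.
p6, p7 are now unconstrained; take p6 = True, p7 = True.

p1=F, p2=T, p3=F, p4=T, p5=F, p6=T, p7=T, p8=F, p9=F, p10=F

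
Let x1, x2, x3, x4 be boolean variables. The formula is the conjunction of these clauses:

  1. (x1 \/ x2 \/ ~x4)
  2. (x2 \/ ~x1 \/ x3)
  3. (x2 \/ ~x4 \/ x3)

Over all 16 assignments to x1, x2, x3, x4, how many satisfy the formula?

12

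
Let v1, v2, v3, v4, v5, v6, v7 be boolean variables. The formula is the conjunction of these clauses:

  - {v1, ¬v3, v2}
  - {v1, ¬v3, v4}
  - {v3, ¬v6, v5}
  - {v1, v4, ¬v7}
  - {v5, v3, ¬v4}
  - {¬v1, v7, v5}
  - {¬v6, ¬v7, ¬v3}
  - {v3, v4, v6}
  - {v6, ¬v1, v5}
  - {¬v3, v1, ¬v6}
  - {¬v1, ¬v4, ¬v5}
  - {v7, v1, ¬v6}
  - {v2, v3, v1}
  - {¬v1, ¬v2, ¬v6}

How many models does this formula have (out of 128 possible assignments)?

14

Split on v1, then v3.
  v1=T, v3=T: 5 of the 32 assignments to (v2,v4,v5,v6,v7) work.
  v1=T, v3=F: remaining (v2,v4,v5,v6,v7) ∈ {(F,F,T,T,F); (F,F,T,T,T)} — 2.
  v1=F, v3=T: remaining (v2,v4,v5,v6,v7) ∈ {(T,T,F,F,F); (T,T,F,F,T); (T,T,T,F,F); (T,T,T,F,T)} — 4.
  v1=F, v3=F: remaining (v2,v4,v5,v6,v7) ∈ {(T,T,T,F,F); (T,T,T,F,T); (T,T,T,T,T)} — 3.
Total: 5 + 2 + 4 + 3 = 14.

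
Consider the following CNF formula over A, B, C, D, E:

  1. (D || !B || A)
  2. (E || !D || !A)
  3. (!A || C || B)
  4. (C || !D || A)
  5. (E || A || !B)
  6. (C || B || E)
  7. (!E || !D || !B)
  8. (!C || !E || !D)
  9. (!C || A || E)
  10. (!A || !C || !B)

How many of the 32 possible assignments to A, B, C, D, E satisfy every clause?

6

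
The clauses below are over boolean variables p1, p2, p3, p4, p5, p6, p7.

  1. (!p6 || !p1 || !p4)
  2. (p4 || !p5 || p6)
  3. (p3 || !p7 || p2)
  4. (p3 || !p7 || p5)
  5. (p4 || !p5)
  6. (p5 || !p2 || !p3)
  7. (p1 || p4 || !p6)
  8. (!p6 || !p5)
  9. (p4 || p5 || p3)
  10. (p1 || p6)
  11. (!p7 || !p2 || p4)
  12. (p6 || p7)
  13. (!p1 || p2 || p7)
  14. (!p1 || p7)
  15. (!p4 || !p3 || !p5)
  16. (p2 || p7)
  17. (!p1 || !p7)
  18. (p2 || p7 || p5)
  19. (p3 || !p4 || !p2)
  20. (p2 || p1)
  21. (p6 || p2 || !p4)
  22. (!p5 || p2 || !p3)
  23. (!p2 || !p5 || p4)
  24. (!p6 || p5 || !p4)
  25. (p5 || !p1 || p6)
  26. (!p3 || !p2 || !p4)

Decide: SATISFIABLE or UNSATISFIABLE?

UNSATISFIABLE

p2 = True:
  p4 = True:
    propagation gives p3=True; an empty clause results — contradiction.
  p4 = False:
    propagation gives p5=False, p3=False; an empty clause results — contradiction.
p2 = False:
  propagation gives p7=True, p3=True, p1=False; an empty clause results — contradiction.
Every branch closes, so no satisfying assignment exists.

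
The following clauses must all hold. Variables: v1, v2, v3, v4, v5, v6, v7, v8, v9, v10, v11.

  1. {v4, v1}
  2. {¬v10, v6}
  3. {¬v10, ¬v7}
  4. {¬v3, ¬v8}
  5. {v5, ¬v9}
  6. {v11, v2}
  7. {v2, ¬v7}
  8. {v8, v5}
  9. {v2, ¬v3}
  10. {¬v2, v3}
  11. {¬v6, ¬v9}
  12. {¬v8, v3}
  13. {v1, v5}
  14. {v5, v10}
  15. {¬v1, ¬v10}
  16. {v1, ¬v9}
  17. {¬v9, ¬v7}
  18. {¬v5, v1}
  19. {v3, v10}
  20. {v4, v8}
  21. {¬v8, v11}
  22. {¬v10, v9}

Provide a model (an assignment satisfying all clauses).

v1=True, v2=True, v3=True, v4=True, v5=True, v6=False, v7=False, v8=False, v9=False, v10=False, v11=True

Check each clause:
  1. {v1, v4} — v1 is true.
  2. {¬v10, v6} — ¬v10 is true.
  3. {¬v10, ¬v7} — ¬v7 is true.
  4. {¬v8, ¬v3} — ¬v8 is true.
  5. {¬v9, v5} — v5 is true.
  6. {v2, v11} — v2 is true.
  7. {¬v7, v2} — ¬v7 is true.
  8. {v8, v5} — v5 is true.
  9. {¬v3, v2} — v2 is true.
  10. {¬v2, v3} — v3 is true.
  11. {¬v6, ¬v9} — ¬v6 is true.
  12. {v3, ¬v8} — ¬v8 is true.
  13. {v1, v5} — v1 is true.
  14. {v10, v5} — v5 is true.
  15. {¬v1, ¬v10} — ¬v10 is true.
  16. {v1, ¬v9} — v1 is true.
  17. {¬v9, ¬v7} — ¬v7 is true.
  18. {¬v5, v1} — v1 is true.
  19. {v10, v3} — v3 is true.
  20. {v8, v4} — v4 is true.
  21. {v11, ¬v8} — ¬v8 is true.
  22. {v9, ¬v10} — ¬v10 is true.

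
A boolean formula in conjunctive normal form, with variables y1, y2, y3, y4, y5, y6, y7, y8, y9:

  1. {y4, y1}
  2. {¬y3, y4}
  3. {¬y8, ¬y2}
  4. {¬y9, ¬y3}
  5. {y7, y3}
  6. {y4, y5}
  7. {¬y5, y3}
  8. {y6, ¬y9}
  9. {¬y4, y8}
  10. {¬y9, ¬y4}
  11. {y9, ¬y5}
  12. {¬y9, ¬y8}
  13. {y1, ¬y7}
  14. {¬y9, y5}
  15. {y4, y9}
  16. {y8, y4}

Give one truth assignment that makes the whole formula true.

y1 = False, y2 = False, y3 = True, y4 = True, y5 = False, y6 = False, y7 = False, y8 = True, y9 = False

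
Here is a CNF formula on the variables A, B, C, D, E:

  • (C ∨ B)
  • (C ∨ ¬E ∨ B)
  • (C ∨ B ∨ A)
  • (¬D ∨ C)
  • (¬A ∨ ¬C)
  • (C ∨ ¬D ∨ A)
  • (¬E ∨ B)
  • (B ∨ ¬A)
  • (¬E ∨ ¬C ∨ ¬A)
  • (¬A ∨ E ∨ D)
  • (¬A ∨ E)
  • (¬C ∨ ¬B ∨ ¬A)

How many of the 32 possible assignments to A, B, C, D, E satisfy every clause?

9

Split on A, then C.
  A=1, C=1: a clause becomes empty — 0.
  A=1, C=0: remaining (B,D,E) ∈ {(1,0,1)} — 1.
  A=0, C=1: D free; 3 ways for (B,E) × 2^1 = 6.
  A=0, C=0: remaining (B,D,E) ∈ {(1,0,0); (1,0,1)} — 2.
Total: 0 + 1 + 6 + 2 = 9.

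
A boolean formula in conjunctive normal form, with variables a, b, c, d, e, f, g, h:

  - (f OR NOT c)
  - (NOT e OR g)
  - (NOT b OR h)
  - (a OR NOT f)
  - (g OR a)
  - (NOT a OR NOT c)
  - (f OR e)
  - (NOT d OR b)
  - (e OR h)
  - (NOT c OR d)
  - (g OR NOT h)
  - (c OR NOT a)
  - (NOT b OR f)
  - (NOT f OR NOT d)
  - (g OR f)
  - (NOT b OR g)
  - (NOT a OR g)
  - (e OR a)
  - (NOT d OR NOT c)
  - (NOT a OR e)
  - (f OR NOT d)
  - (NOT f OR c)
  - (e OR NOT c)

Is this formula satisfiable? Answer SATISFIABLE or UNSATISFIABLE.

g occurs only positively in the remaining clauses — set g = True.
Branch on a: take a = False.
  then f is forced to False.
  then c is forced to False.
  then e is forced to True.
  then b is forced to False.
  then d is forced to False.
h is now unconstrained; take h = True.
So a=F  b=F  c=F  d=F  e=T  f=F  g=T  h=T is a satisfying assignment.

SATISFIABLE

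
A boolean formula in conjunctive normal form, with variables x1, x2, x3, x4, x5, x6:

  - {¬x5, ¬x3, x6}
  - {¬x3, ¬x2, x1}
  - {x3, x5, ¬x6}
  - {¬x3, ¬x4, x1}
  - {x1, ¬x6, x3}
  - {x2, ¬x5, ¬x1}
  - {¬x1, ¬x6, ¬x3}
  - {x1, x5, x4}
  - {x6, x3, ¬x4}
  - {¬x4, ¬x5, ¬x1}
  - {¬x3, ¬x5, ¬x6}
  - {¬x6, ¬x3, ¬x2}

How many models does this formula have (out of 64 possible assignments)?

10

Case analysis on x3 and x1:
  x3=T, x1=T: remaining (x2,x4,x5,x6) ∈ {(F,F,F,F); (F,T,F,F); (T,F,F,F); (T,T,F,F)} — 4.
  x3=T, x1=F: a clause becomes empty — 0.
  x3=F, x1=T: remaining (x2,x4,x5,x6) ∈ {(F,F,F,F); (T,F,F,F); (T,F,T,F); (T,F,T,T)} — 4.
  x3=F, x1=F: remaining (x2,x4,x5,x6) ∈ {(F,F,T,F); (T,F,T,F)} — 2.
Total: 4 + 0 + 4 + 2 = 10.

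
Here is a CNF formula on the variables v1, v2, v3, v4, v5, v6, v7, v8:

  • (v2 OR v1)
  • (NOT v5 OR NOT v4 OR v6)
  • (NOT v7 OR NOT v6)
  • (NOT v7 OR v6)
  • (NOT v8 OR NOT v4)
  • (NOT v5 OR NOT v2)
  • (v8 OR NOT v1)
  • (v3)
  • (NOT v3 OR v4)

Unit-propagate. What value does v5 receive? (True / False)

Unit clause (v3) sets v3 = True.
In (v4 OR NOT v3), NOT v3 is now false; v4 must hold, so v4 = True.
From (NOT v4 OR NOT v8) and v4 = True: v8 = False.
From (NOT v1 OR v8) and v8 = False: v1 = False.
In (v1 OR v2), v1 is now false; v2 must hold, so v2 = True.
From (NOT v5 OR NOT v2) and v2 = True: v5 = False.

False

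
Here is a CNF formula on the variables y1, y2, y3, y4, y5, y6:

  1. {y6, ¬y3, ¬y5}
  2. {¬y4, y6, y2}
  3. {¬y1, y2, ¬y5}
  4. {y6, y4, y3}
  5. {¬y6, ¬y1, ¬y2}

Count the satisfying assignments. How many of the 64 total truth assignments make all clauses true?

30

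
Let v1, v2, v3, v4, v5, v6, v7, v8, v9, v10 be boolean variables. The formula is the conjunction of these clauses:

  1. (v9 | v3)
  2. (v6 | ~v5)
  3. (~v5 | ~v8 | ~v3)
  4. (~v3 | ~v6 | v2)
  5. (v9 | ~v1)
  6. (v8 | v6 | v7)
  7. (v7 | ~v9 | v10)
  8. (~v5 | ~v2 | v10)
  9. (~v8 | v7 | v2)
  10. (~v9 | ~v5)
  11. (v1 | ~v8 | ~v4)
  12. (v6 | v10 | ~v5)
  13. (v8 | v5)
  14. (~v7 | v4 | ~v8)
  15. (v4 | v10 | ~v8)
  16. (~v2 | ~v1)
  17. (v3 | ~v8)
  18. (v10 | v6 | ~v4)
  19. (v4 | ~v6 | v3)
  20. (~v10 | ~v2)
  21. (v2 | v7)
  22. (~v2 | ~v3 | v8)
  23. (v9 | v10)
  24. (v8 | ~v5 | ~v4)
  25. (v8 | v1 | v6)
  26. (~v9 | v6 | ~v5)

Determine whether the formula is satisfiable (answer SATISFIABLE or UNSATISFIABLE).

SATISFIABLE

Set v1 = True and propagate.
  then v9 is forced to True.
  then v5 is forced to False.
  then v8 is forced to True.
  then v2 is forced to False.
  then v7 is forced to True.
  then v4 is forced to True.
  then v3 is forced to True.
  then v6 is forced to False.
  then v10 is forced to True.
So v1=T, v2=F, v3=T, v4=T, v5=F, v6=F, v7=T, v8=T, v9=T, v10=T is a satisfying assignment.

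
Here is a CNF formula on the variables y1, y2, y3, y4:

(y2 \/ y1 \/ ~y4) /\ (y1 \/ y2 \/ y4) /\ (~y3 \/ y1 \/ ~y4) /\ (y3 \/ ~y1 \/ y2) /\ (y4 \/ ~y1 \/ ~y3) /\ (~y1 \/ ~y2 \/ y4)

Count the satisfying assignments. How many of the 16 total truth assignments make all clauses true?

Satisfying assignments:
  y1=F y2=T y3=F y4=F
  y1=F y2=T y3=F y4=T
  y1=F y2=T y3=T y4=F
  y1=T y2=F y3=T y4=T
  y1=T y2=T y3=F y4=T
  y1=T y2=T y3=T y4=T
Count: 6.

6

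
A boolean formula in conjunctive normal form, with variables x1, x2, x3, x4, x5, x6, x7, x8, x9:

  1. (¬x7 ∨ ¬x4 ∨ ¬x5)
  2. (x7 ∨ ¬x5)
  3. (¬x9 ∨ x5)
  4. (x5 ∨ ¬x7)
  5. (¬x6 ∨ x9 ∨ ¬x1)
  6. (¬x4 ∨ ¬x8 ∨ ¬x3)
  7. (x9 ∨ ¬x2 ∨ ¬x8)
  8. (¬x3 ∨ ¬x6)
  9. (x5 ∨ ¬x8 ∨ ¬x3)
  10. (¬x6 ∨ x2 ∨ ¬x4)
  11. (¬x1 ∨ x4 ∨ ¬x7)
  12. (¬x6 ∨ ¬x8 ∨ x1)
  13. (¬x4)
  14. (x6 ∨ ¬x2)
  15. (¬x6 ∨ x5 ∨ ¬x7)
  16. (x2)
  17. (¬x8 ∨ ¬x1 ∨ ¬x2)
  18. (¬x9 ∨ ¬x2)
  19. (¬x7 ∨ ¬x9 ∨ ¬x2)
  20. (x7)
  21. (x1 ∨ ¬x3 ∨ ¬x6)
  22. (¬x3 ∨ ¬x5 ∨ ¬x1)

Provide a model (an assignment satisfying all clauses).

The clause (¬x4) is unit: x4 must be False.
(x2) is a unit clause, so x2 = True.
Unit propagation: (x6) forces x6 = True.
Unit propagation: (¬x3) forces x3 = False.
The clause (¬x9) is unit: x9 must be False.
The clause (¬x1) is unit: x1 must be False.
(¬x8) is a unit clause, so x8 = False.
The clause (x7) is unit: x7 must be True.
Unit propagation: (x5) forces x5 = True.
Every clause has at least one true literal under this assignment.
Check each clause:
  1. (¬x7 ∨ ¬x4 ∨ ¬x5) — ¬x4 is true.
  2. (¬x5 ∨ x7) — x7 is true.
  3. (¬x9 ∨ x5) — x5 is true.
  4. (x5 ∨ ¬x7) — x5 is true.
  5. (¬x1 ∨ x9 ∨ ¬x6) — ¬x1 is true.
  6. (¬x8 ∨ ¬x4 ∨ ¬x3) — ¬x8 is true.
  7. (¬x8 ∨ x9 ∨ ¬x2) — ¬x8 is true.
  8. (¬x3 ∨ ¬x6) — ¬x3 is true.
  9. (¬x3 ∨ x5 ∨ ¬x8) — ¬x8 is true.
  10. (¬x6 ∨ ¬x4 ∨ x2) — x2 is true.
  11. (¬x7 ∨ x4 ∨ ¬x1) — ¬x1 is true.
  12. (¬x6 ∨ ¬x8 ∨ x1) — ¬x8 is true.
  13. (¬x4) — ¬x4 is true.
  14. (x6 ∨ ¬x2) — x6 is true.
  15. (¬x7 ∨ x5 ∨ ¬x6) — x5 is true.
  16. (x2) — x2 is true.
  17. (¬x1 ∨ ¬x2 ∨ ¬x8) — ¬x8 is true.
  18. (¬x9 ∨ ¬x2) — ¬x9 is true.
  19. (¬x7 ∨ ¬x9 ∨ ¬x2) — ¬x9 is true.
  20. (x7) — x7 is true.
  21. (¬x3 ∨ x1 ∨ ¬x6) — ¬x3 is true.
  22. (¬x5 ∨ ¬x3 ∨ ¬x1) — ¬x3 is true.

x1 = False, x2 = True, x3 = False, x4 = False, x5 = True, x6 = True, x7 = True, x8 = False, x9 = False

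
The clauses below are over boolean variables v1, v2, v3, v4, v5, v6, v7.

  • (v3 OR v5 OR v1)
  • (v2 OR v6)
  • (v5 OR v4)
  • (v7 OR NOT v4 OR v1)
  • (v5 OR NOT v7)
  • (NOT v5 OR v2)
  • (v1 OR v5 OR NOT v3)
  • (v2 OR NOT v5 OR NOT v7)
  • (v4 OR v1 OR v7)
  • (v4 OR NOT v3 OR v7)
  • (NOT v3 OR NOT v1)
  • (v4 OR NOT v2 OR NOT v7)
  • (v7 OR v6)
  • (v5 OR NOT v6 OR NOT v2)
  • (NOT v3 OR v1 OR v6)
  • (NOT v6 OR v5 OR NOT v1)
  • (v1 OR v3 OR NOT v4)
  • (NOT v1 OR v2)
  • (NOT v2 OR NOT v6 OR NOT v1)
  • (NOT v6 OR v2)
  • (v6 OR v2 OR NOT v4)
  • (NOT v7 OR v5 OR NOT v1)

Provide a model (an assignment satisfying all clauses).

v1 = False  v2 = True  v3 = True  v4 = True  v5 = True  v6 = True  v7 = True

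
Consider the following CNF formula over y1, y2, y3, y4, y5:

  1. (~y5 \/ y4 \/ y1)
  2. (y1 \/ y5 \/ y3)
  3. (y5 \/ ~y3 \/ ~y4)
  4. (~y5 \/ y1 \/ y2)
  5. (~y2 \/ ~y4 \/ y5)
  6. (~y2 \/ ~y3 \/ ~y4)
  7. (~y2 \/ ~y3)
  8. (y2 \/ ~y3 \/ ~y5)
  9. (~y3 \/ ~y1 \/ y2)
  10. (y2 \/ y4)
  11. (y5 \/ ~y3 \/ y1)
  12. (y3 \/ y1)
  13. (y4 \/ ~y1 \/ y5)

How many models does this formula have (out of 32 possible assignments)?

The models are:
  y1=T y2=F y3=F y4=T y5=F
  y1=T y2=F y3=F y4=T y5=T
  y1=T y2=T y3=F y4=F y5=T
  y1=T y2=T y3=F y4=T y5=T
That's 4 in total.

4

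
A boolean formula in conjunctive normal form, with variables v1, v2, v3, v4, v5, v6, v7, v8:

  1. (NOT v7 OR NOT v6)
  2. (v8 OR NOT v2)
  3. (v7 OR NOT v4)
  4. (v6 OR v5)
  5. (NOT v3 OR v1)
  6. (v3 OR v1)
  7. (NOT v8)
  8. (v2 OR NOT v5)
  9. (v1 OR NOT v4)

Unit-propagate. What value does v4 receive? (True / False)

(NOT v8) is a unit clause: v8 = False.
(v8 OR NOT v2): since v8 = False, the clause reduces to (NOT v2). v2 = False.
From (NOT v5 OR v2) and v2 = False: v5 = False.
(v5 OR v6) with v5 = False leaves only v6, so v6 = True.
(NOT v7 OR NOT v6) with v6 = True leaves only NOT v7, so v7 = False.
In (NOT v4 OR v7), v7 is now false; NOT v4 must hold, so v4 = False.

False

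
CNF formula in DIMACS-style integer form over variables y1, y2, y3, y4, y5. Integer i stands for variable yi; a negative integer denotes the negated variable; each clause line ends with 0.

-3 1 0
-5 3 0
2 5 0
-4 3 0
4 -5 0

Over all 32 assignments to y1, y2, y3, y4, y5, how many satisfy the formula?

Satisfying assignments:
  y1=0 y2=1 y3=0 y4=0 y5=0
  y1=1 y2=0 y3=1 y4=1 y5=1
  y1=1 y2=1 y3=0 y4=0 y5=0
  y1=1 y2=1 y3=1 y4=0 y5=0
  y1=1 y2=1 y3=1 y4=1 y5=0
  y1=1 y2=1 y3=1 y4=1 y5=1
Count: 6.

6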